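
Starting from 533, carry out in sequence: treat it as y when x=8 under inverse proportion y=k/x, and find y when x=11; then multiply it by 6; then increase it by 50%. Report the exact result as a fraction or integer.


Start with 533.
Step 1: Inverse prop: k = (533)*8; new y = k/11 = 533*8/11 = 4264/11
Step 2: Multiply by 6: 4264/11 * 6 = 25584/11
Step 3: Increase by 50%: 25584/11 * 150/100 = 38376/11
Final result = 38376/11

38376/11


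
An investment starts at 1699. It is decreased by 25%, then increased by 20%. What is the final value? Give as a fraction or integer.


Start: 1699
Step 1: decrease by 25% => multiply by 75/100
  1699 * 75/100 = 5097/4
Step 2: increase by 20% => multiply by 120/100
  5097/4 * 120/100 = 15291/10
Final value = 15291/10

15291/10


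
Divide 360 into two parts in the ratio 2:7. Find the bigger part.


Total parts = 2 + 7 = 9
Value per part = 360 / 9 = 40
First share = 2 * 40 = 80
Second share = 7 * 40 = 280
Larger share = 280

280


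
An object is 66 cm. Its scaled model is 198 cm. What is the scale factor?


Original length = 66 cm
Scaled length = 198 cm
Scale factor = 198 / 66
= 3

3


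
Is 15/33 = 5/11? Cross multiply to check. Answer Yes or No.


Cross multiply to check 15/33 = 5/11
Left cross product: 15 * 11 = 165
Right cross product: 33 * 5 = 165
165 = 165
Equal, so proportions match => Yes

Yes


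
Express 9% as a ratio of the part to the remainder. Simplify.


Part = 9%, Remainder = 91%
Ratio = 9:91
GCD(9, 91) = 1
Simplify: 9:91 = 9:91

9:91


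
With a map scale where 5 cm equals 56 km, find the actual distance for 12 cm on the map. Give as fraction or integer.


Map scale: 5 cm = 56 km
Measured distance on map = 12 cm
Set up proportion: 12 * 56 / 5
= 672 / 5
= 672/5 km

672/5


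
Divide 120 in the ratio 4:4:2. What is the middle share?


Ratio = 4:4:2
Total parts = 4 + 4 + 2 = 10
Value per part = 120 / 10 = 12
First share = 4 * 12 = 48
Middle share = 4 * 12 = 48
Third share = 2 * 12 = 24

48


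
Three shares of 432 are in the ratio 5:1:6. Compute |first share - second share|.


Total parts = 5 + 1 + 6 = 12
Value per part = 432 / 12 = 36
Shares: 5*36=180, 1*36=36, 6*36=216
First share = 180, second share = 36
Difference = |180 - 36| = 144

144


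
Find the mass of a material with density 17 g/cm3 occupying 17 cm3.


Using mass = density * volume
Density = 17 g/cm3
Volume = 17 cm3
Mass = 17 * 17
= 289 g

289


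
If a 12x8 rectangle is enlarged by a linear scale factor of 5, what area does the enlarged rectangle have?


Original dimensions: 12 x 8
Enlargement factor = 5
New width = 12 * 5 = 60
New height = 8 * 5 = 40
New area = 60 * 40 = 2400

2400


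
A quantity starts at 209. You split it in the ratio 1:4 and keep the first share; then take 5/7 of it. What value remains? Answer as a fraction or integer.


Start with 209.
Step 1: Split 1:4, first share = 209 * 1/5 = 209/5
Step 2: Take 5/7: 209/5 * 5/7 = 209/7
Final result = 209/7

209/7


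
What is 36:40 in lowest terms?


Find GCD(36, 40)
GCD = 4
Divide both by 4: 36/4 = 9, 40/4 = 10
Simplified ratio = 9:10

9:10


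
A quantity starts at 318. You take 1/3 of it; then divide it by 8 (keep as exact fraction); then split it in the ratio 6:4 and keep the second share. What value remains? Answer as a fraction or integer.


Start with 318.
Step 1: Take 1/3: 318 * 1/3 = 106
Step 2: Divide by 8: 106 / 8 = 53/4
Step 3: Split 6:4, second share = 53/4 * 4/10 = 53/10
Final result = 53/10

53/10


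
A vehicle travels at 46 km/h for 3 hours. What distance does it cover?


Using distance = speed * time
Speed = 46 km/h
Time = 3 hours
Distance = 46 * 3
= 138 km

138


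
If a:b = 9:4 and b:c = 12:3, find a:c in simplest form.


Given a:b = 9:4 and b:c = 12:3
Make b consistent. Multiply first ratio by 12: a:b = 108:48
Multiply second ratio by 4: b:c = 48:12
Now b = 48 in both, so a:b:c = 108:48:12
Therefore a:c = 108:12
Simplify by GCD: a:c = 9:1

9:1


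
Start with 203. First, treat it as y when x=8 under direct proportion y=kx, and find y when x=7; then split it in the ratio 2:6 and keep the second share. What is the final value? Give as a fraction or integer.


Start with 203.
Step 1: Direct prop: k = (203)/8; new y = k*7 = 203*7/8 = 1421/8
Step 2: Split 2:6, second share = 1421/8 * 6/8 = 4263/32
Final result = 4263/32

4263/32


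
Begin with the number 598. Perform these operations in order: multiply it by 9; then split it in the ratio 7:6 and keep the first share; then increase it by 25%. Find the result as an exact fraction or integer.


Start with 598.
Step 1: Multiply by 9: 598 * 9 = 5382
Step 2: Split 7:6, first share = 5382 * 7/13 = 2898
Step 3: Increase by 25%: 2898 * 125/100 = 7245/2
Final result = 7245/2

7245/2


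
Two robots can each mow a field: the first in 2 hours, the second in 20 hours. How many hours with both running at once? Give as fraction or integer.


Rate of A = 1/2 job per hour
Rate of B = 1/20 job per hour
Combined rate = 1/2 + 1/20
Find common denominator: (20 + 2)/(2*20) = 22/40
Combined rate = 11/20 job per hour
Time together = 1 / (11/20) = 20/11 hours

20/11


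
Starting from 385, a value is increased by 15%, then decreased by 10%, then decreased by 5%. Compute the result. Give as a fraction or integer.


Start: 385
Step 1: increase by 15% => multiply by 115/100
  385 * 115/100 = 1771/4
Step 2: decrease by 10% => multiply by 90/100
  1771/4 * 90/100 = 15939/40
Step 3: decrease by 5% => multiply by 95/100
  15939/40 * 95/100 = 302841/800
Final value = 302841/800

302841/800


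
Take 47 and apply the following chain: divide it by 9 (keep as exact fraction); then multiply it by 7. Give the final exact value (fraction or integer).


Start with 47.
Step 1: Divide by 9: 47 / 9 = 47/9
Step 2: Multiply by 7: 47/9 * 7 = 329/9
Final result = 329/9

329/9


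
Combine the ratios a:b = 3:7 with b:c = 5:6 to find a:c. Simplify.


Given a:b = 3:7 and b:c = 5:6
Make b consistent. Multiply first ratio by 5: a:b = 15:35
Multiply second ratio by 7: b:c = 35:42
Now b = 35 in both, so a:b:c = 15:35:42
Therefore a:c = 15:42
Simplify by GCD: a:c = 5:14

5:14


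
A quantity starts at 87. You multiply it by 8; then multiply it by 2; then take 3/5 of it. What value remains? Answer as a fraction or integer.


Start with 87.
Step 1: Multiply by 8: 87 * 8 = 696
Step 2: Multiply by 2: 696 * 2 = 1392
Step 3: Take 3/5: 1392 * 3/5 = 4176/5
Final result = 4176/5

4176/5


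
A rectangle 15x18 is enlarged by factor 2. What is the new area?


Original dimensions: 15 x 18
Enlargement factor = 2
New width = 15 * 2 = 30
New height = 18 * 2 = 36
New area = 30 * 36 = 1080

1080


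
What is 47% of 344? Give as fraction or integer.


Compute 47% of 344
Convert percentage: 47% = 47/100
Multiply: 344 * 47/100
= 16168/100
= 4042/25

4042/25


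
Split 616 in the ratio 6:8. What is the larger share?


Total parts = 6 + 8 = 14
Value per part = 616 / 14 = 44
First share = 6 * 44 = 264
Second share = 8 * 44 = 352
Larger share = 352

352


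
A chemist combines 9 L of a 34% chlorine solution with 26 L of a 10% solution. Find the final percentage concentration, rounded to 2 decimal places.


Solute in mixture 1 = 34% of 9 L = 9*34/100 = 153/50 L
Solute in mixture 2 = 10% of 26 L = 26*10/100 = 13/5 L
Total solute = 153/50 + 13/5 = 283/50 L
Total volume = 9 + 26 = 35 L
Final concentration = 283/50/35 * 100 = 16.17%

16.17


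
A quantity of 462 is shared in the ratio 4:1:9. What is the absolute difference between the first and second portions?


Total parts = 4 + 1 + 9 = 14
Value per part = 462 / 14 = 33
Shares: 4*33=132, 1*33=33, 9*33=297
First share = 132, second share = 33
Difference = |132 - 33| = 99

99


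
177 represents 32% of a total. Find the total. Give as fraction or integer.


Given: 177 is 32% of the whole
Set up: 177 = 32/100 * whole
whole = 177 * 100 / 32
whole = 17700 / 32
whole = 4425/8

4425/8


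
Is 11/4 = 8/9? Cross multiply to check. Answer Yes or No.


Cross multiply to check 11/4 = 8/9
Left cross product: 11 * 9 = 99
Right cross product: 4 * 8 = 32
99 != 32
Not equal, so proportions differ => No

No


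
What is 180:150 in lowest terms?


Find GCD(180, 150)
GCD = 30
Divide both by 30: 180/30 = 6, 150/30 = 5
Simplified ratio = 6:5

6:5


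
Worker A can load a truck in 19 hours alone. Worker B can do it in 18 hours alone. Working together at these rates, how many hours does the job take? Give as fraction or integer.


Rate of A = 1/19 job per hour
Rate of B = 1/18 job per hour
Combined rate = 1/19 + 1/18
Find common denominator: (18 + 19)/(19*18) = 37/342
Combined rate = 37/342 job per hour
Time together = 1 / (37/342) = 342/37 hours

342/37


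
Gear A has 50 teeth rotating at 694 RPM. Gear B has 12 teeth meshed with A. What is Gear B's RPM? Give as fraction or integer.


Gear ratio: teeth_A * RPM_A = teeth_B * RPM_B
50 * 694 = 12 * RPM_B
34700 = 12 * RPM_B
RPM_B = 34700 / 12
RPM_B = 8675/3

8675/3


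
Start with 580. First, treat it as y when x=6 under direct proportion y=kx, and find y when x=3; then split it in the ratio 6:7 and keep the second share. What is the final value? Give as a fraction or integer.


Start with 580.
Step 1: Direct prop: k = (580)/6; new y = k*3 = 580*3/6 = 290
Step 2: Split 6:7, second share = 290 * 7/13 = 2030/13
Final result = 2030/13

2030/13


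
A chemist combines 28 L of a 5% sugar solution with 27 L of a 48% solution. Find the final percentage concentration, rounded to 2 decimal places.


Solute in mixture 1 = 5% of 28 L = 28*5/100 = 7/5 L
Solute in mixture 2 = 48% of 27 L = 27*48/100 = 324/25 L
Total solute = 7/5 + 324/25 = 359/25 L
Total volume = 28 + 27 = 55 L
Final concentration = 359/25/55 * 100 = 26.11%

26.11


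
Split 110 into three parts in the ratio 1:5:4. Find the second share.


Ratio = 1:5:4
Total parts = 1 + 5 + 4 = 10
Value per part = 110 / 10 = 11
First share = 1 * 11 = 11
Middle share = 5 * 11 = 55
Third share = 4 * 11 = 44

55


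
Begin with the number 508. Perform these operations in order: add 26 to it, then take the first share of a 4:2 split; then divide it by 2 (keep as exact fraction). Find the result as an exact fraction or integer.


Start with 508.
Step 1: Add 26: 508+26=534; split 4:2 first = 534*4/6 = 356
Step 2: Divide by 2: 356 / 2 = 178
Final result = 178

178


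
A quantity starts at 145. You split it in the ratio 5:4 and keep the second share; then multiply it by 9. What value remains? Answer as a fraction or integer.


Start with 145.
Step 1: Split 5:4, second share = 145 * 4/9 = 580/9
Step 2: Multiply by 9: 580/9 * 9 = 580
Final result = 580

580


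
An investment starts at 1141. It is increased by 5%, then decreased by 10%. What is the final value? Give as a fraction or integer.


Start: 1141
Step 1: increase by 5% => multiply by 105/100
  1141 * 105/100 = 23961/20
Step 2: decrease by 10% => multiply by 90/100
  23961/20 * 90/100 = 215649/200
Final value = 215649/200

215649/200


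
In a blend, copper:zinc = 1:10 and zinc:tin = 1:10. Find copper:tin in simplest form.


Given a:b = 1:10 and b:c = 1:10
Make b consistent. Multiply first ratio by 1: a:b = 1:10
Multiply second ratio by 10: b:c = 10:100
Now b = 10 in both, so a:b:c = 1:10:100
Therefore a:c = 1:100
Simplify by GCD: a:c = 1:100

1:100


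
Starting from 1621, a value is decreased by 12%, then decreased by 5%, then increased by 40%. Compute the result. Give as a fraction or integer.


Start: 1621
Step 1: decrease by 12% => multiply by 88/100
  1621 * 88/100 = 35662/25
Step 2: decrease by 5% => multiply by 95/100
  35662/25 * 95/100 = 338789/250
Step 3: increase by 40% => multiply by 140/100
  338789/250 * 140/100 = 2371523/1250
Final value = 2371523/1250

2371523/1250


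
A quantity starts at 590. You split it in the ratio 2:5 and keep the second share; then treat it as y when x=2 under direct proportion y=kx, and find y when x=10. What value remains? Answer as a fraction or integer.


Start with 590.
Step 1: Split 2:5, second share = 590 * 5/7 = 2950/7
Step 2: Direct prop: k = (2950/7)/2; new y = k*10 = 2950/7*10/2 = 14750/7
Final result = 14750/7

14750/7


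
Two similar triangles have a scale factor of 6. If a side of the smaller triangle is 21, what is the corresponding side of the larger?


Similar triangles have proportional sides
Scale factor = 6
Smaller side = 21
Corresponding larger side = 21 * 6
= 126

126


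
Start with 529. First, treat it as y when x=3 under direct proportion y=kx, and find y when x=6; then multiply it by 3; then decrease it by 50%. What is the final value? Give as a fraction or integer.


Start with 529.
Step 1: Direct prop: k = (529)/3; new y = k*6 = 529*6/3 = 1058
Step 2: Multiply by 3: 1058 * 3 = 3174
Step 3: Decrease by 50%: 3174 * 50/100 = 1587
Final result = 1587

1587


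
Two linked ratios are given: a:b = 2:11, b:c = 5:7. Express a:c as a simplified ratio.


Given a:b = 2:11 and b:c = 5:7
Make b consistent. Multiply first ratio by 5: a:b = 10:55
Multiply second ratio by 11: b:c = 55:77
Now b = 55 in both, so a:b:c = 10:55:77
Therefore a:c = 10:77
Simplify by GCD: a:c = 10:77

10:77


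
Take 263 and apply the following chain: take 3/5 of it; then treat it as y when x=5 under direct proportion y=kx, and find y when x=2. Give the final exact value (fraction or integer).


Start with 263.
Step 1: Take 3/5: 263 * 3/5 = 789/5
Step 2: Direct prop: k = (789/5)/5; new y = k*2 = 789/5*2/5 = 1578/25
Final result = 1578/25

1578/25


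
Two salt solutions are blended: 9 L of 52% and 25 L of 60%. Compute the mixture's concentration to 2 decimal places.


Solute in mixture 1 = 52% of 9 L = 9*52/100 = 117/25 L
Solute in mixture 2 = 60% of 25 L = 25*60/100 = 15 L
Total solute = 117/25 + 15 = 492/25 L
Total volume = 9 + 25 = 34 L
Final concentration = 492/25/34 * 100 = 57.88%

57.88


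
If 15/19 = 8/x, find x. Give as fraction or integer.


Setting up: 15/19 = 8/x
Cross multiply: 15 * x = 19 * 8
15x = 152
x = 152/15
x = 152/15

152/15


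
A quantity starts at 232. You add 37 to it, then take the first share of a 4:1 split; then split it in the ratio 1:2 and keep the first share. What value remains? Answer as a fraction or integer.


Start with 232.
Step 1: Add 37: 232+37=269; split 4:1 first = 269*4/5 = 1076/5
Step 2: Split 1:2, first share = 1076/5 * 1/3 = 1076/15
Final result = 1076/15

1076/15


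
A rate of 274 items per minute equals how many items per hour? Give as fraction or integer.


Converting from per minute to per hour
Rate = 274 items per minute
Multiply by 60: 274 * 60
= 16440 items per hour

16440


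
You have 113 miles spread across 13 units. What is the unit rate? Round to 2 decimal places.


Total miles = 113
Number of units = 13
Unit rate = 113 / 13
= 8.69 miles per unit

8.69


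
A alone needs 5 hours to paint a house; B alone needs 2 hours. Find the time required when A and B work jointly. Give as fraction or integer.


Rate of A = 1/5 job per hour
Rate of B = 1/2 job per hour
Combined rate = 1/5 + 1/2
Find common denominator: (2 + 5)/(5*2) = 7/10
Combined rate = 7/10 job per hour
Time together = 1 / (7/10) = 10/7 hours

10/7


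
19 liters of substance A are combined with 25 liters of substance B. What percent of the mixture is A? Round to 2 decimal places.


Volume of A = 19 L
Volume of B = 25 L
Total volume = 19 + 25 = 44 L
Percentage of A = (19/44) * 100
= 43.18%

43.18


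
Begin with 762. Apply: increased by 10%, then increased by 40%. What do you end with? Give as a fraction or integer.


Start: 762
Step 1: increase by 10% => multiply by 110/100
  762 * 110/100 = 4191/5
Step 2: increase by 40% => multiply by 140/100
  4191/5 * 140/100 = 29337/25
Final value = 29337/25

29337/25


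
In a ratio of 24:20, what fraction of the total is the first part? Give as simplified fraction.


Total parts = 24 + 20 = 44
First part fraction = 24/44
Simplify: 24/44 = 6/11

6/11


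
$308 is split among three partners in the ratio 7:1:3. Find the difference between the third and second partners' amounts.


Total parts = 7 + 1 + 3 = 11
Value per part = 308 / 11 = 28
Shares: 7*28=196, 1*28=28, 3*28=84
Third share = 84, second share = 28
Difference = |84 - 28| = 56

56


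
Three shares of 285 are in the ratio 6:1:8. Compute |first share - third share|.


Total parts = 6 + 1 + 8 = 15
Value per part = 285 / 15 = 19
Shares: 6*19=114, 1*19=19, 8*19=152
First share = 114, third share = 152
Difference = |114 - 152| = 38

38


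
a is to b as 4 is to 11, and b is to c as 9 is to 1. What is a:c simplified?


Given a:b = 4:11 and b:c = 9:1
Make b consistent. Multiply first ratio by 9: a:b = 36:99
Multiply second ratio by 11: b:c = 99:11
Now b = 99 in both, so a:b:c = 36:99:11
Therefore a:c = 36:11
Simplify by GCD: a:c = 36:11

36:11


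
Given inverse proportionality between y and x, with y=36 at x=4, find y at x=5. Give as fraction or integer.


Inverse proportion: y = k/x
Find k: k = 4 * 36 = 144
Compute y at x=5: y = 144/5
y = 144/5

144/5


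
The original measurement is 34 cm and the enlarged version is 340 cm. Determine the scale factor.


Original length = 34 cm
Scaled length = 340 cm
Scale factor = 340 / 34
= 10

10


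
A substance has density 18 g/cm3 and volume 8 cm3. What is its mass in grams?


Using mass = density * volume
Density = 18 g/cm3
Volume = 8 cm3
Mass = 18 * 8
= 144 g

144


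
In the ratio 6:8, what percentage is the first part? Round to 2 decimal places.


Total parts = 6 + 8 = 14
First part fraction = 6/14
Percentage = (6/14) * 100
= 0.428571 * 100
= 42.86%

42.86


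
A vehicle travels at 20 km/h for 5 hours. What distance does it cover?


Using distance = speed * time
Speed = 20 km/h
Time = 5 hours
Distance = 20 * 5
= 100 km

100


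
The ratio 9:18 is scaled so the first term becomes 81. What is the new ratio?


Original ratio: 9:18
First term target: 81
Scale factor = 81 / 9 = 9
Multiply second term: 18 * 9 = 162
Equivalent ratio = 81:162

81:162


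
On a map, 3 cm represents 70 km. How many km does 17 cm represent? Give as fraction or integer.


Map scale: 3 cm = 70 km
Measured distance on map = 17 cm
Set up proportion: 17 * 70 / 3
= 1190 / 3
= 1190/3 km

1190/3


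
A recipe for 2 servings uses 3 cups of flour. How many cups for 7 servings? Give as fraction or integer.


Original: 3 cups for 2 servings
Target servings = 7
Scaling factor = 7/2
New amount = 3 * 7/2
= 21/2
= 21/2 cups

21/2


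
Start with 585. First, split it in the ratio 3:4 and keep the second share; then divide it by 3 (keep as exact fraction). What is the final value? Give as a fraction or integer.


Start with 585.
Step 1: Split 3:4, second share = 585 * 4/7 = 2340/7
Step 2: Divide by 3: 2340/7 / 3 = 780/7
Final result = 780/7

780/7


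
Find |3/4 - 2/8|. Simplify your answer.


Simplify: 3/4 = 3/4 and 2/8 = 1/4
Find common denominator: LCD = 4
Convert: 3/4 and 1/4
Difference = |3 - 1|/4 = 2/4
Simplified = 1/2

1/2


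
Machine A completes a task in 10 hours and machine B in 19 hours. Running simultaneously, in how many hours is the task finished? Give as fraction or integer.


Rate of A = 1/10 job per hour
Rate of B = 1/19 job per hour
Combined rate = 1/10 + 1/19
Find common denominator: (19 + 10)/(10*19) = 29/190
Combined rate = 29/190 job per hour
Time together = 1 / (29/190) = 190/29 hours

190/29


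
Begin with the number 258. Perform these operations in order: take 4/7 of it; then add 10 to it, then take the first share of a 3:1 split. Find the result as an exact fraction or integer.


Start with 258.
Step 1: Take 4/7: 258 * 4/7 = 1032/7
Step 2: Add 10: 1032/7+10=1102/7; split 3:1 first = 1102/7*3/4 = 1653/14
Final result = 1653/14

1653/14


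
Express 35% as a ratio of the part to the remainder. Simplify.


Part = 35%, Remainder = 65%
Ratio = 35:65
GCD(35, 65) = 5
Simplify: 7:13 = 7:13

7:13


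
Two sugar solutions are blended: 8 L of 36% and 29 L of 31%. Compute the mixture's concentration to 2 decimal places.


Solute in mixture 1 = 36% of 8 L = 8*36/100 = 72/25 L
Solute in mixture 2 = 31% of 29 L = 29*31/100 = 899/100 L
Total solute = 72/25 + 899/100 = 1187/100 L
Total volume = 8 + 29 = 37 L
Final concentration = 1187/100/37 * 100 = 32.08%

32.08


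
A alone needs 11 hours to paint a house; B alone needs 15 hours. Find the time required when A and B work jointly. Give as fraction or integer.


Rate of A = 1/11 job per hour
Rate of B = 1/15 job per hour
Combined rate = 1/11 + 1/15
Find common denominator: (15 + 11)/(11*15) = 26/165
Combined rate = 26/165 job per hour
Time together = 1 / (26/165) = 165/26 hours

165/26


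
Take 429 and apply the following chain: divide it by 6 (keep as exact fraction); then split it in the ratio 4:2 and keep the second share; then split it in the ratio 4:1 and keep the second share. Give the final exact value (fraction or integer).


Start with 429.
Step 1: Divide by 6: 429 / 6 = 143/2
Step 2: Split 4:2, second share = 143/2 * 2/6 = 143/6
Step 3: Split 4:1, second share = 143/6 * 1/5 = 143/30
Final result = 143/30

143/30


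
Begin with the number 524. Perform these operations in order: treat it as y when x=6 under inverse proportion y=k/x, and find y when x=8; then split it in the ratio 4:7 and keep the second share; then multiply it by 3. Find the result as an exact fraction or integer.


Start with 524.
Step 1: Inverse prop: k = (524)*6; new y = k/8 = 524*6/8 = 393
Step 2: Split 4:7, second share = 393 * 7/11 = 2751/11
Step 3: Multiply by 3: 2751/11 * 3 = 8253/11
Final result = 8253/11

8253/11


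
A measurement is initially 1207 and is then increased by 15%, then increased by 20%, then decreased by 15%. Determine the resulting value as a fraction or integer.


Start: 1207
Step 1: increase by 15% => multiply by 115/100
  1207 * 115/100 = 27761/20
Step 2: increase by 20% => multiply by 120/100
  27761/20 * 120/100 = 83283/50
Step 3: decrease by 15% => multiply by 85/100
  83283/50 * 85/100 = 1415811/1000
Final value = 1415811/1000

1415811/1000


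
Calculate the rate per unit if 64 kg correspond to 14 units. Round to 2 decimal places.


Total kg = 64
Number of units = 14
Unit rate = 64 / 14
= 4.57 kg per unit

4.57


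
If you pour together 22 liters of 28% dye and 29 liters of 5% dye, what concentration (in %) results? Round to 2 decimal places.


Solute in mixture 1 = 28% of 22 L = 22*28/100 = 154/25 L
Solute in mixture 2 = 5% of 29 L = 29*5/100 = 29/20 L
Total solute = 154/25 + 29/20 = 761/100 L
Total volume = 22 + 29 = 51 L
Final concentration = 761/100/51 * 100 = 14.92%

14.92


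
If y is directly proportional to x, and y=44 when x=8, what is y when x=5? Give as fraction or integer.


Direct proportion: y = kx
Find k: k = 44/8 = 11/2
Compute y at x=5: y = 11/2 * 5
y = 55/2

55/2


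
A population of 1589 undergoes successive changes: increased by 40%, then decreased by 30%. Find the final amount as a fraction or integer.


Start: 1589
Step 1: increase by 40% => multiply by 140/100
  1589 * 140/100 = 11123/5
Step 2: decrease by 30% => multiply by 70/100
  11123/5 * 70/100 = 77861/50
Final value = 77861/50

77861/50


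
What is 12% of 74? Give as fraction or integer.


Compute 12% of 74
Convert percentage: 12% = 12/100
Multiply: 74 * 12/100
= 888/100
= 222/25

222/25


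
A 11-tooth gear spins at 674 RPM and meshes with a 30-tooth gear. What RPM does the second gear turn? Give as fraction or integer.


Gear ratio: teeth_A * RPM_A = teeth_B * RPM_B
11 * 674 = 30 * RPM_B
7414 = 30 * RPM_B
RPM_B = 7414 / 30
RPM_B = 3707/15

3707/15


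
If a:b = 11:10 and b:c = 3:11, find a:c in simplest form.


Given a:b = 11:10 and b:c = 3:11
Make b consistent. Multiply first ratio by 3: a:b = 33:30
Multiply second ratio by 10: b:c = 30:110
Now b = 30 in both, so a:b:c = 33:30:110
Therefore a:c = 33:110
Simplify by GCD: a:c = 3:10

3:10


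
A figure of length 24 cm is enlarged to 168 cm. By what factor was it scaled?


Original length = 24 cm
Scaled length = 168 cm
Scale factor = 168 / 24
= 7

7


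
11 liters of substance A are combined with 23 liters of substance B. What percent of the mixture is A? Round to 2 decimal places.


Volume of A = 11 L
Volume of B = 23 L
Total volume = 11 + 23 = 34 L
Percentage of A = (11/34) * 100
= 32.35%

32.35


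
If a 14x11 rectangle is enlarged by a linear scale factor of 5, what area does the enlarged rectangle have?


Original dimensions: 14 x 11
Enlargement factor = 5
New width = 14 * 5 = 70
New height = 11 * 5 = 55
New area = 70 * 55 = 3850

3850


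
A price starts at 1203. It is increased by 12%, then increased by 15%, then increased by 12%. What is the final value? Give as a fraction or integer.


Start: 1203
Step 1: increase by 12% => multiply by 112/100
  1203 * 112/100 = 33684/25
Step 2: increase by 15% => multiply by 115/100
  33684/25 * 115/100 = 193683/125
Step 3: increase by 12% => multiply by 112/100
  193683/125 * 112/100 = 5423124/3125
Final value = 5423124/3125

5423124/3125


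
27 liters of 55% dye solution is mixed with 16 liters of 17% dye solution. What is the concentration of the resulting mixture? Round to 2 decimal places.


Solute in mixture 1 = 55% of 27 L = 27*55/100 = 297/20 L
Solute in mixture 2 = 17% of 16 L = 16*17/100 = 68/25 L
Total solute = 297/20 + 68/25 = 1757/100 L
Total volume = 27 + 16 = 43 L
Final concentration = 1757/100/43 * 100 = 40.86%

40.86


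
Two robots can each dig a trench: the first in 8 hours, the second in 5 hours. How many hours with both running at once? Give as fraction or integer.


Rate of A = 1/8 job per hour
Rate of B = 1/5 job per hour
Combined rate = 1/8 + 1/5
Find common denominator: (5 + 8)/(8*5) = 13/40
Combined rate = 13/40 job per hour
Time together = 1 / (13/40) = 40/13 hours

40/13


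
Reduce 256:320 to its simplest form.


Find GCD(256, 320)
GCD = 64
Divide both by 64: 256/64 = 4, 320/64 = 5
Simplified ratio = 4:5

4:5


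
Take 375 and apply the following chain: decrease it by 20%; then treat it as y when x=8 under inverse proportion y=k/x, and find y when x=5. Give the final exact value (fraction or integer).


Start with 375.
Step 1: Decrease by 20%: 375 * 80/100 = 300
Step 2: Inverse prop: k = (300)*8; new y = k/5 = 300*8/5 = 480
Final result = 480

480


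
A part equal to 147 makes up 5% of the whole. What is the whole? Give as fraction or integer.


Given: 147 is 5% of the whole
Set up: 147 = 5/100 * whole
whole = 147 * 100 / 5
whole = 14700 / 5
whole = 2940

2940


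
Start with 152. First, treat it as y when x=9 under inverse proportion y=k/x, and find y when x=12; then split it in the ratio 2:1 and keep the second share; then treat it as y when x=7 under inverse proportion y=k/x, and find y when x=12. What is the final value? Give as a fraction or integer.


Start with 152.
Step 1: Inverse prop: k = (152)*9; new y = k/12 = 152*9/12 = 114
Step 2: Split 2:1, second share = 114 * 1/3 = 38
Step 3: Inverse prop: k = (38)*7; new y = k/12 = 38*7/12 = 133/6
Final result = 133/6

133/6


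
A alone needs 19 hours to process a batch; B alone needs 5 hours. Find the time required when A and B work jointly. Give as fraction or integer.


Rate of A = 1/19 job per hour
Rate of B = 1/5 job per hour
Combined rate = 1/19 + 1/5
Find common denominator: (5 + 19)/(19*5) = 24/95
Combined rate = 24/95 job per hour
Time together = 1 / (24/95) = 95/24 hours

95/24


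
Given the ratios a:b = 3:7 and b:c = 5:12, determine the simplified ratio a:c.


Given a:b = 3:7 and b:c = 5:12
Make b consistent. Multiply first ratio by 5: a:b = 15:35
Multiply second ratio by 7: b:c = 35:84
Now b = 35 in both, so a:b:c = 15:35:84
Therefore a:c = 15:84
Simplify by GCD: a:c = 5:28

5:28


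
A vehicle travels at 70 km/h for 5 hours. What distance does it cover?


Using distance = speed * time
Speed = 70 km/h
Time = 5 hours
Distance = 70 * 5
= 350 km

350


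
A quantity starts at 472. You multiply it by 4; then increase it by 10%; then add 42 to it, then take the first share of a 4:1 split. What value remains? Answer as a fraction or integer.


Start with 472.
Step 1: Multiply by 4: 472 * 4 = 1888
Step 2: Increase by 10%: 1888 * 110/100 = 10384/5
Step 3: Add 42: 10384/5+42=10594/5; split 4:1 first = 10594/5*4/5 = 42376/25
Final result = 42376/25

42376/25


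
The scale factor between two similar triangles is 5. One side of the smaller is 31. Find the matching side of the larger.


Similar triangles have proportional sides
Scale factor = 5
Smaller side = 31
Corresponding larger side = 31 * 5
= 155

155


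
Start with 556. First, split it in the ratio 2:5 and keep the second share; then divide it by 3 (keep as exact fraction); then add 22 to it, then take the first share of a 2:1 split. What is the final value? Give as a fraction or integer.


Start with 556.
Step 1: Split 2:5, second share = 556 * 5/7 = 2780/7
Step 2: Divide by 3: 2780/7 / 3 = 2780/21
Step 3: Add 22: 2780/21+22=3242/21; split 2:1 first = 3242/21*2/3 = 6484/63
Final result = 6484/63

6484/63


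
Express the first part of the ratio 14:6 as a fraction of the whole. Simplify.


Total parts = 14 + 6 = 20
First part fraction = 14/20
Simplify: 14/20 = 7/10

7/10


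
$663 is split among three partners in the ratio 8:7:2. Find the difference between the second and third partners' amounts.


Total parts = 8 + 7 + 2 = 17
Value per part = 663 / 17 = 39
Shares: 8*39=312, 7*39=273, 2*39=78
Second share = 273, third share = 78
Difference = |273 - 78| = 195

195


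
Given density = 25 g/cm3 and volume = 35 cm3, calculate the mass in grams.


Using mass = density * volume
Density = 25 g/cm3
Volume = 35 cm3
Mass = 25 * 35
= 875 g

875


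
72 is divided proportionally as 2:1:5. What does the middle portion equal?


Ratio = 2:1:5
Total parts = 2 + 1 + 5 = 8
Value per part = 72 / 8 = 9
First share = 2 * 9 = 18
Middle share = 1 * 9 = 9
Third share = 5 * 9 = 45

9


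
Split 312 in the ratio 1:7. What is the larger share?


Total parts = 1 + 7 = 8
Value per part = 312 / 8 = 39
First share = 1 * 39 = 39
Second share = 7 * 39 = 273
Larger share = 273

273


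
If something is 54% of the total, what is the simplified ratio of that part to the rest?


Part = 54%, Remainder = 46%
Ratio = 54:46
GCD(54, 46) = 2
Simplify: 27:23 = 27:23

27:23


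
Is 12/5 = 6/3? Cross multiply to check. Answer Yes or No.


Cross multiply to check 12/5 = 6/3
Left cross product: 12 * 3 = 36
Right cross product: 5 * 6 = 30
36 != 30
Not equal, so proportions differ => No

No


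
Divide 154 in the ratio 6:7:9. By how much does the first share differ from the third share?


Total parts = 6 + 7 + 9 = 22
Value per part = 154 / 22 = 7
Shares: 6*7=42, 7*7=49, 9*7=63
First share = 42, third share = 63
Difference = |42 - 63| = 21

21


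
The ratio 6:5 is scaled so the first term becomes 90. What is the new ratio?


Original ratio: 6:5
First term target: 90
Scale factor = 90 / 6 = 15
Multiply second term: 5 * 15 = 75
Equivalent ratio = 90:75

90:75


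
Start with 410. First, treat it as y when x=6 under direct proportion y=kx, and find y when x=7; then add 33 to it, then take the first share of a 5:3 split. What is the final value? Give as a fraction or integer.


Start with 410.
Step 1: Direct prop: k = (410)/6; new y = k*7 = 410*7/6 = 1435/3
Step 2: Add 33: 1435/3+33=1534/3; split 5:3 first = 1534/3*5/8 = 3835/12
Final result = 3835/12

3835/12


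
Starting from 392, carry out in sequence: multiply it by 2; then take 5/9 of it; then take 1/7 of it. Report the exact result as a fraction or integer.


Start with 392.
Step 1: Multiply by 2: 392 * 2 = 784
Step 2: Take 5/9: 784 * 5/9 = 3920/9
Step 3: Take 1/7: 3920/9 * 1/7 = 560/9
Final result = 560/9

560/9


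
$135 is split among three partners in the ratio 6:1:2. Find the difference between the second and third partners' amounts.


Total parts = 6 + 1 + 2 = 9
Value per part = 135 / 9 = 15
Shares: 6*15=90, 1*15=15, 2*15=30
Second share = 15, third share = 30
Difference = |15 - 30| = 15

15


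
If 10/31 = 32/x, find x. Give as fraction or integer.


Setting up: 10/31 = 32/x
Cross multiply: 10 * x = 31 * 32
10x = 992
x = 992/10
x = 496/5

496/5


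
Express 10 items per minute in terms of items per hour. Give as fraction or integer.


Converting from per minute to per hour
Rate = 10 items per minute
Multiply by 60: 10 * 60
= 600 items per hour

600


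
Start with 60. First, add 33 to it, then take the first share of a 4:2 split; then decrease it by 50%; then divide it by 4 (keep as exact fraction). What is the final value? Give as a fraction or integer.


Start with 60.
Step 1: Add 33: 60+33=93; split 4:2 first = 93*4/6 = 62
Step 2: Decrease by 50%: 62 * 50/100 = 31
Step 3: Divide by 4: 31 / 4 = 31/4
Final result = 31/4

31/4


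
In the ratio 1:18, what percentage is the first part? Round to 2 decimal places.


Total parts = 1 + 18 = 19
First part fraction = 1/19
Percentage = (1/19) * 100
= 0.052632 * 100
= 5.26%

5.26


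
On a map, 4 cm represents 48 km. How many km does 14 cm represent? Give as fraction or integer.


Map scale: 4 cm = 48 km
Measured distance on map = 14 cm
Set up proportion: 14 * 48 / 4
= 672 / 4
= 168 km

168


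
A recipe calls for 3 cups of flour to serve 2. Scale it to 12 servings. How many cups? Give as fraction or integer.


Original: 3 cups for 2 servings
Target servings = 12
Scaling factor = 12/2
New amount = 3 * 12/2
= 36/2
= 18 cups

18


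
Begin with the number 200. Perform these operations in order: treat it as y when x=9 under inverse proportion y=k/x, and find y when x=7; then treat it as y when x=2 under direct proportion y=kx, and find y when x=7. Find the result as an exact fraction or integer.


Start with 200.
Step 1: Inverse prop: k = (200)*9; new y = k/7 = 200*9/7 = 1800/7
Step 2: Direct prop: k = (1800/7)/2; new y = k*7 = 1800/7*7/2 = 900
Final result = 900

900


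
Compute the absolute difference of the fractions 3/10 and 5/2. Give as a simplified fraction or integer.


Simplify: 3/10 = 3/10 and 5/2 = 5/2
Find common denominator: LCD = 10
Convert: 3/10 and 25/10
Difference = |3 - 25|/10 = 22/10
Simplified = 11/5

11/5


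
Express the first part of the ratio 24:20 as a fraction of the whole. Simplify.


Total parts = 24 + 20 = 44
First part fraction = 24/44
Simplify: 24/44 = 6/11

6/11


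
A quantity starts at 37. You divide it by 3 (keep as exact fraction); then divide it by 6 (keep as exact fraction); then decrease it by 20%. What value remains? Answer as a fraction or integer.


Start with 37.
Step 1: Divide by 3: 37 / 3 = 37/3
Step 2: Divide by 6: 37/3 / 6 = 37/18
Step 3: Decrease by 20%: 37/18 * 80/100 = 74/45
Final result = 74/45

74/45


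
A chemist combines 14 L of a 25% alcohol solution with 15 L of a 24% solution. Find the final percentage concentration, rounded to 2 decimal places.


Solute in mixture 1 = 25% of 14 L = 14*25/100 = 7/2 L
Solute in mixture 2 = 24% of 15 L = 15*24/100 = 18/5 L
Total solute = 7/2 + 18/5 = 71/10 L
Total volume = 14 + 15 = 29 L
Final concentration = 71/10/29 * 100 = 24.48%

24.48


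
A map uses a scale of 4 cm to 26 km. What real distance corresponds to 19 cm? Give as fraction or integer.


Map scale: 4 cm = 26 km
Measured distance on map = 19 cm
Set up proportion: 19 * 26 / 4
= 494 / 4
= 247/2 km

247/2


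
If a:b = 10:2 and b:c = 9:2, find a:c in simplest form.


Given a:b = 10:2 and b:c = 9:2
Make b consistent. Multiply first ratio by 9: a:b = 90:18
Multiply second ratio by 2: b:c = 18:4
Now b = 18 in both, so a:b:c = 90:18:4
Therefore a:c = 90:4
Simplify by GCD: a:c = 45:2

45:2


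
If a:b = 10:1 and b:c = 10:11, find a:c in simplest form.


Given a:b = 10:1 and b:c = 10:11
Make b consistent. Multiply first ratio by 10: a:b = 100:10
Multiply second ratio by 1: b:c = 10:11
Now b = 10 in both, so a:b:c = 100:10:11
Therefore a:c = 100:11
Simplify by GCD: a:c = 100:11

100:11


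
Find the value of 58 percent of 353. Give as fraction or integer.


Compute 58% of 353
Convert percentage: 58% = 58/100
Multiply: 353 * 58/100
= 20474/100
= 10237/50

10237/50


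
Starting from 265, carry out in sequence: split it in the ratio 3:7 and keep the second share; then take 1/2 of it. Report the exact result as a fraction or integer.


Start with 265.
Step 1: Split 3:7, second share = 265 * 7/10 = 371/2
Step 2: Take 1/2: 371/2 * 1/2 = 371/4
Final result = 371/4

371/4


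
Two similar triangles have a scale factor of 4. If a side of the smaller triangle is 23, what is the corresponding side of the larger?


Similar triangles have proportional sides
Scale factor = 4
Smaller side = 23
Corresponding larger side = 23 * 4
= 92

92


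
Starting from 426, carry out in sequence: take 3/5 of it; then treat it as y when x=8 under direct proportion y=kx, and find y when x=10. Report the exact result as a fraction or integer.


Start with 426.
Step 1: Take 3/5: 426 * 3/5 = 1278/5
Step 2: Direct prop: k = (1278/5)/8; new y = k*10 = 1278/5*10/8 = 639/2
Final result = 639/2

639/2


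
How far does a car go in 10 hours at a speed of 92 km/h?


Using distance = speed * time
Speed = 92 km/h
Time = 10 hours
Distance = 92 * 10
= 920 km

920


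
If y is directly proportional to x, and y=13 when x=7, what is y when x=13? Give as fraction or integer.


Direct proportion: y = kx
Find k: k = 13/7 = 13/7
Compute y at x=13: y = 13/7 * 13
y = 169/7

169/7


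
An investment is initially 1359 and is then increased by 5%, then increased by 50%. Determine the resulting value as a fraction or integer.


Start: 1359
Step 1: increase by 5% => multiply by 105/100
  1359 * 105/100 = 28539/20
Step 2: increase by 50% => multiply by 150/100
  28539/20 * 150/100 = 85617/40
Final value = 85617/40

85617/40


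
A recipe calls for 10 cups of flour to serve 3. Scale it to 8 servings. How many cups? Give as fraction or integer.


Original: 10 cups for 3 servings
Target servings = 8
Scaling factor = 8/3
New amount = 10 * 8/3
= 80/3
= 80/3 cups

80/3


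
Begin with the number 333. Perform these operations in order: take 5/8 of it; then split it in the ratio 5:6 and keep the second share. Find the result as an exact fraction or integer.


Start with 333.
Step 1: Take 5/8: 333 * 5/8 = 1665/8
Step 2: Split 5:6, second share = 1665/8 * 6/11 = 4995/44
Final result = 4995/44

4995/44


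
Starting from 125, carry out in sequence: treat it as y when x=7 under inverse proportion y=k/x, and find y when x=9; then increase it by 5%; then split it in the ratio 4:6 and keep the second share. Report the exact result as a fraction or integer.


Start with 125.
Step 1: Inverse prop: k = (125)*7; new y = k/9 = 125*7/9 = 875/9
Step 2: Increase by 5%: 875/9 * 105/100 = 1225/12
Step 3: Split 4:6, second share = 1225/12 * 6/10 = 245/4
Final result = 245/4

245/4


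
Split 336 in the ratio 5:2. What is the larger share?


Total parts = 5 + 2 = 7
Value per part = 336 / 7 = 48
First share = 5 * 48 = 240
Second share = 2 * 48 = 96
Larger share = 240

240


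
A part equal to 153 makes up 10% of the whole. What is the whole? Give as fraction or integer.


Given: 153 is 10% of the whole
Set up: 153 = 10/100 * whole
whole = 153 * 100 / 10
whole = 15300 / 10
whole = 1530

1530


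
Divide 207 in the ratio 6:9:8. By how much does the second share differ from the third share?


Total parts = 6 + 9 + 8 = 23
Value per part = 207 / 23 = 9
Shares: 6*9=54, 9*9=81, 8*9=72
Second share = 81, third share = 72
Difference = |81 - 72| = 9

9


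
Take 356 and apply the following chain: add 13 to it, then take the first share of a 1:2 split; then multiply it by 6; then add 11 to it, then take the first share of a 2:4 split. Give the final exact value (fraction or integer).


Start with 356.
Step 1: Add 13: 356+13=369; split 1:2 first = 369*1/3 = 123
Step 2: Multiply by 6: 123 * 6 = 738
Step 3: Add 11: 738+11=749; split 2:4 first = 749*2/6 = 749/3
Final result = 749/3

749/3
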